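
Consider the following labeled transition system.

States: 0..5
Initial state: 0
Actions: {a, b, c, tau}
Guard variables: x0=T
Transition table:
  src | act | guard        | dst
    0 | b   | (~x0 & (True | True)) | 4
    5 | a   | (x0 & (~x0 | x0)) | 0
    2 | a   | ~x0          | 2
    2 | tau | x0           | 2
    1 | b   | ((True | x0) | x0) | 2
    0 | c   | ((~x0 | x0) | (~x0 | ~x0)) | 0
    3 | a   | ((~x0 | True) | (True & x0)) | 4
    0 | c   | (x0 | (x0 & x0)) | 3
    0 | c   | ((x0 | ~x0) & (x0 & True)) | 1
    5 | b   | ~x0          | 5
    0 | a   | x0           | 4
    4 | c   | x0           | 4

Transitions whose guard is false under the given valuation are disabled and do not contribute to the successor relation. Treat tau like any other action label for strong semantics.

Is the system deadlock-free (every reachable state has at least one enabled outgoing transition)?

Answer: DEADLOCK-FREE

Trace:
R = {0,1,2,3,4}
  0: a→4  c→0  c→1  c→3  [4 out]
  1: b→2  [1 out]
  2: tau→2  [1 out]
  3: a→4  [1 out]
  4: c→4  [1 out]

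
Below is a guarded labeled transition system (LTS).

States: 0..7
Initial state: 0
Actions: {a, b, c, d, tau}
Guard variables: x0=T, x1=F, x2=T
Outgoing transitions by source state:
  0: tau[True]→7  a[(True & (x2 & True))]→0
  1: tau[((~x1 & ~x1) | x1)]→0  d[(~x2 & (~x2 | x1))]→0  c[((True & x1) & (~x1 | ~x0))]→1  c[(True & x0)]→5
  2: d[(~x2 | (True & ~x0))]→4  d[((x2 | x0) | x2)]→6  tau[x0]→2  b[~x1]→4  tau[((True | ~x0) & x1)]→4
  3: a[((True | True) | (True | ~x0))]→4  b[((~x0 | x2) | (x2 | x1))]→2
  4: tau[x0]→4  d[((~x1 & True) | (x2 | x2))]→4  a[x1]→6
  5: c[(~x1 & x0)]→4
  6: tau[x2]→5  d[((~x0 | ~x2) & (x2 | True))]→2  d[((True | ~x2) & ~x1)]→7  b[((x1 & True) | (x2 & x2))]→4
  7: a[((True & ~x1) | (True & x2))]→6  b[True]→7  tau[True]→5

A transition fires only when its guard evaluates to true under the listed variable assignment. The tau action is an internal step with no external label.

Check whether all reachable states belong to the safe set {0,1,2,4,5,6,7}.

Answer: INVARIANT HOLDS

Trace:
Allowed set {0,1,2,4,5,6,7}
Reach set: {0,4,5,6,7}
  0: ok
  4: ok
  5: ok
  6: ok
  7: ok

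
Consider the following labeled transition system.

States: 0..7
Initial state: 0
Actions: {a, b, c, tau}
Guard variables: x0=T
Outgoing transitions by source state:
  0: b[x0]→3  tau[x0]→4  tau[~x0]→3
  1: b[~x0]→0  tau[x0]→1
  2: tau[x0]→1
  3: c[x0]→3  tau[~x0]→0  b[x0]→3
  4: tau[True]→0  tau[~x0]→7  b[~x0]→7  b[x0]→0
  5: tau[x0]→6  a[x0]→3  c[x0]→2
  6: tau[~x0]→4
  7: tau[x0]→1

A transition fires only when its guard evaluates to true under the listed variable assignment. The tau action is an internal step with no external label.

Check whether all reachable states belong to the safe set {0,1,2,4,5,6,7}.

Answer: INVARIANT VIOLATED at state 3

Analysis:
Allowed set {0,1,2,4,5,6,7}
Reach set: {0,3,4}
  0: ✓
  3: ✗ unsafe
  4: ✓
reach 3 via b — violates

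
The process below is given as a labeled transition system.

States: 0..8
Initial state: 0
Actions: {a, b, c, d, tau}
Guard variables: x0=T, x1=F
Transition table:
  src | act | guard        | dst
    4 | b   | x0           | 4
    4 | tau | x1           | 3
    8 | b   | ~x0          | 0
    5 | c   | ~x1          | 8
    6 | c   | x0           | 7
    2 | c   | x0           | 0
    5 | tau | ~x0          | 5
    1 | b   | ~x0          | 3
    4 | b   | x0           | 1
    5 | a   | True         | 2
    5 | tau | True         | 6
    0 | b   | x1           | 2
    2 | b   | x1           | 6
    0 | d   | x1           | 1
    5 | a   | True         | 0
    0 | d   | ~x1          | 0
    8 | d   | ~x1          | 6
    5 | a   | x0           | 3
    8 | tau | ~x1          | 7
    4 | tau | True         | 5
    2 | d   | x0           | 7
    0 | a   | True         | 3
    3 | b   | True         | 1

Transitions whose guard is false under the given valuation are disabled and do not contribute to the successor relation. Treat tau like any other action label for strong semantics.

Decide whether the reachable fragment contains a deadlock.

Answer: DEADLOCK at state 1

Working:
Reachable = {0,1,3}
  0: a→3  d→0  [deg 2]
  1: ∅  [STUCK]
  3: b→1  [deg 1]
witness 1: a·b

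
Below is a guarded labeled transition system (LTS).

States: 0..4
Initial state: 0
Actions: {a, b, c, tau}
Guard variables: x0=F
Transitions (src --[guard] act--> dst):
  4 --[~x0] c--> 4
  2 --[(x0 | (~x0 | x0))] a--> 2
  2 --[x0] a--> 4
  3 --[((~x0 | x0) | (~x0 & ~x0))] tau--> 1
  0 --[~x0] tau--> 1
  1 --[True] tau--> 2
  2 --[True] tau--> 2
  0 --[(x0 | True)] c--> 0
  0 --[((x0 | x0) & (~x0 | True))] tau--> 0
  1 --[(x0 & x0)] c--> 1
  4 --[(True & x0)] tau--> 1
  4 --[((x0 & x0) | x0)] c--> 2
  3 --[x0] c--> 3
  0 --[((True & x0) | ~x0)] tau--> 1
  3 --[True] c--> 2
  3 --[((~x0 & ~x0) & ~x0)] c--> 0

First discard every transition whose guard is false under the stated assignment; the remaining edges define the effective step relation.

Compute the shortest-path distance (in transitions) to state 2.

Layered search for 2:
  L0 = {0}
  L1 = {1}
  L2 = {2}
first hit 2 at d=2 via tau·tau

Answer: 2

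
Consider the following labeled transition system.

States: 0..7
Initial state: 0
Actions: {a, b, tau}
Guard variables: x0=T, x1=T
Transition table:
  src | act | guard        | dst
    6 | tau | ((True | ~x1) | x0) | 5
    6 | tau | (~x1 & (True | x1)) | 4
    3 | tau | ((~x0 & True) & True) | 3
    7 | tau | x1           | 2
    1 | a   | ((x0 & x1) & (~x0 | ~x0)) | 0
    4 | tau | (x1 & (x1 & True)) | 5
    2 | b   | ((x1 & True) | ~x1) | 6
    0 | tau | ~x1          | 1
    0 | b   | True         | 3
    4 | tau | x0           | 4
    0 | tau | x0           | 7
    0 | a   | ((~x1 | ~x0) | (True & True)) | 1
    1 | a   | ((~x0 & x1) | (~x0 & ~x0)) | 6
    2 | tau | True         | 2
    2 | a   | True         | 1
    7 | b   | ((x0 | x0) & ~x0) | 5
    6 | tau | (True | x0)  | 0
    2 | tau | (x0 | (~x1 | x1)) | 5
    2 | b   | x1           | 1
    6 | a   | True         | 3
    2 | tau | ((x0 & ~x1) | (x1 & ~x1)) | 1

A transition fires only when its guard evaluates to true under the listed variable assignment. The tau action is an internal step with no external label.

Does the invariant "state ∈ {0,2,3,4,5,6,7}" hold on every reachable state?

Answer: INVARIANT VIOLATED at state 1

Trace:
Inv-set: {0,2,3,4,5,6,7}
Reachable = {0,1,2,3,5,6,7}
  0: safe
  1: ✗ unsafe
  2: safe
  3: safe
  5: safe
  6: safe
  7: safe
counterexample path to 1: a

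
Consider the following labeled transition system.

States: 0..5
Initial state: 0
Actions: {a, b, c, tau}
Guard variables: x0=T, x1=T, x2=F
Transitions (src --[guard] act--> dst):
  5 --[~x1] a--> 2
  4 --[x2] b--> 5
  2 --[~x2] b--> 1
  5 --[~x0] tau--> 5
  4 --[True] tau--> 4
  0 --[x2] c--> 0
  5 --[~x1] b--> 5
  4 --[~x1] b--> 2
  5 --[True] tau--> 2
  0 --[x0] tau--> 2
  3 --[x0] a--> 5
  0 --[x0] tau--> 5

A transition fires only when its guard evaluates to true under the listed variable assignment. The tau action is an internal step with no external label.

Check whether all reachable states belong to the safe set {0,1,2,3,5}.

Answer: INVARIANT HOLDS

Working:
Inv-set: {0,1,2,3,5}
Reachable = {0,1,2,5}
  0: safe
  1: safe
  2: safe
  5: safe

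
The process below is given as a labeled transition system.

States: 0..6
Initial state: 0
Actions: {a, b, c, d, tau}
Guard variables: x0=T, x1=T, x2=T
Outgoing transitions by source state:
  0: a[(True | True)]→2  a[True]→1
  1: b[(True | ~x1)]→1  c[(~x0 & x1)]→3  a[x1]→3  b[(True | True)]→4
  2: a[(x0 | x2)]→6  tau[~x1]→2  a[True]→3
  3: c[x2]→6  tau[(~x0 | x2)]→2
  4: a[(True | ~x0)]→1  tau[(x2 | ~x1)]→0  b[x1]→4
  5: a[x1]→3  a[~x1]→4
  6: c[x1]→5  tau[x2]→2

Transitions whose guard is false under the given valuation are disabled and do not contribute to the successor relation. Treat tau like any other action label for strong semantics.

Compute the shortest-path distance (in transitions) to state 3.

Answer: 2

Trace:
BFS to 3:
  L0 = {0}
  L1 = {1,2}
  L2 = {3,4,6}
first hit 3 at d=2 via a·a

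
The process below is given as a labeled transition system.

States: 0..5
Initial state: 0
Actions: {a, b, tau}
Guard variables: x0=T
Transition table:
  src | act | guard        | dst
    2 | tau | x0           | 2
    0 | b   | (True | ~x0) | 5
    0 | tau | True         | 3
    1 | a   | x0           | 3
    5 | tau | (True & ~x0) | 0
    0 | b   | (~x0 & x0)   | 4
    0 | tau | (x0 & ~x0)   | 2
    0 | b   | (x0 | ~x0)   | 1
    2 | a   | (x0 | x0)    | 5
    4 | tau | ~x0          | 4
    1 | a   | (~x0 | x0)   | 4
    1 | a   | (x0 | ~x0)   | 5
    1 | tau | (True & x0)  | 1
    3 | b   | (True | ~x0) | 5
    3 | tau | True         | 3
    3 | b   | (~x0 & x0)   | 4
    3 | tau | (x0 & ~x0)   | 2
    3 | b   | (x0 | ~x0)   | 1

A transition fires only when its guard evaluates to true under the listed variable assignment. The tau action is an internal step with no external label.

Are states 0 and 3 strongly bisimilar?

Bisimulation quotient by refinement:
  P[0] = {{0,1,2,3,4,5}}
  P[1] = {{0,3},{1,2},{4,5}}
  P[2] = {{0,3},{1},{2},{4,5}}
Fixed point at round 3; 4 class(es).
0∈{0,3}, 3∈{0,3}

Answer: BISIMILAR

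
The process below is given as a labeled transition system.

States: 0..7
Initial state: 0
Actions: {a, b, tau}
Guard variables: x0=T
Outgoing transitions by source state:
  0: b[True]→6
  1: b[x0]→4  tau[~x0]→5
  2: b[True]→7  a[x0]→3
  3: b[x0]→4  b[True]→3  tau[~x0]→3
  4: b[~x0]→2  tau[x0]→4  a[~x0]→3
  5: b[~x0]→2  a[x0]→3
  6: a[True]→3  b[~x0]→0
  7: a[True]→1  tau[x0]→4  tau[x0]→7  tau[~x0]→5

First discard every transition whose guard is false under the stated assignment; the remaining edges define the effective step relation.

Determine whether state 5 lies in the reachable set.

Answer: UNREACHABLE

Working:
12 transition(s) survive guard evaluation.
Layer 0: {0}
Layer 1: {6}  now seen {0,6}
Layer 2: {3}  now seen {0,3,6}
Layer 3: {4}  now seen {0,3,4,6}
Reach set: {0,3,4,6}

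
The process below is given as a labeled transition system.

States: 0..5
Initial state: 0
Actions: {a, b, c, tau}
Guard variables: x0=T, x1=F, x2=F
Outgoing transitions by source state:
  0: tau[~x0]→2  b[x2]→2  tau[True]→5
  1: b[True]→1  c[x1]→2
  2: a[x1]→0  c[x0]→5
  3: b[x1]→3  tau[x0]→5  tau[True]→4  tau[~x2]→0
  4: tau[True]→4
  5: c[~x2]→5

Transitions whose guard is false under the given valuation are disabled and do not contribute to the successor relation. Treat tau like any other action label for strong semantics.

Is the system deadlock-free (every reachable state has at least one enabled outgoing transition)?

R = {0,5}
  0: tau→5  [1 out]
  5: c→5  [1 out]

Answer: DEADLOCK-FREE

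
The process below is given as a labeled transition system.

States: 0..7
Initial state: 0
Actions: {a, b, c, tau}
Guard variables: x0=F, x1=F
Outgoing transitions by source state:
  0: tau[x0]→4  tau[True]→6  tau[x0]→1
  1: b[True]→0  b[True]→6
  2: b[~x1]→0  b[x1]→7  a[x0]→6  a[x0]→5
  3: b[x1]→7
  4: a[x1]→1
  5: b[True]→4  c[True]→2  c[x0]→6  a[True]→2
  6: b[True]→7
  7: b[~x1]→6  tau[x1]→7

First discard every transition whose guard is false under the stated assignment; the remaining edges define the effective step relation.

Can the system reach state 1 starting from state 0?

Answer: UNREACHABLE

Trace:
After dropping false guards: 9 live edges.
Layer 0: {0}
Layer 1: {6}  now seen {0,6}
Layer 2: {7}  now seen {0,6,7}
Reachable = {0,6,7}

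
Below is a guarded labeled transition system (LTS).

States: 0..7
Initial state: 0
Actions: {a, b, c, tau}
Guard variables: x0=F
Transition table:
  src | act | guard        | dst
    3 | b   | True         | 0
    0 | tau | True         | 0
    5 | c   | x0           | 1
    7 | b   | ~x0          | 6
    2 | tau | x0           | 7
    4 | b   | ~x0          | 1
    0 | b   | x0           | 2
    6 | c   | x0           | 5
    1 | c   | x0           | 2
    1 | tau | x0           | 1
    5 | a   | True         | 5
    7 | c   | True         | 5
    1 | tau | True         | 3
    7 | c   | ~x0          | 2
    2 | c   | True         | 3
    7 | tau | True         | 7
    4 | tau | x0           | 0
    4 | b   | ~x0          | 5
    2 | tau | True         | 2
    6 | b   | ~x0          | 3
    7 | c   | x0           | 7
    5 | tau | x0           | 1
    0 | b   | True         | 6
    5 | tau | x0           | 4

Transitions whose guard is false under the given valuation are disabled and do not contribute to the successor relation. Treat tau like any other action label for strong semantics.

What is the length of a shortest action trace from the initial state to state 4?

Answer: UNREACHABLE

Working:
Breadth-first toward 4:
  depth 0: {0}
  depth 1: {6}
  depth 2: {3}
4 never appears.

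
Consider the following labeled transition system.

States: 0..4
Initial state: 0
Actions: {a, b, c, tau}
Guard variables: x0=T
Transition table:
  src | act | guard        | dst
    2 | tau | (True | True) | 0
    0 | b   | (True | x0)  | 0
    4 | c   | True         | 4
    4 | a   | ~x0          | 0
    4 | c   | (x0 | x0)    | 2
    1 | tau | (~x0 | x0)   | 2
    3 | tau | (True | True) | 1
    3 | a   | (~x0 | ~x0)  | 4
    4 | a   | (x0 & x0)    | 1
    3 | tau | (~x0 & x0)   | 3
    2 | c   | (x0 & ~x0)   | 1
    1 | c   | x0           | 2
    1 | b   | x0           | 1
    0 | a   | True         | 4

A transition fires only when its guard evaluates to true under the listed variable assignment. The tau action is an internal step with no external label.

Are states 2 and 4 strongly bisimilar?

Compute ~ classes (split until stable):
  P[0] = {{0,1,2,3,4}}
  P[1] = {{0},{1},{2,3},{4}}
  P[2] = {{0},{1},{2},{3},{4}}
5 equivalence class(es) (converged in 3)
2∈{2}, 4∈{4}

Answer: NOT BISIMILAR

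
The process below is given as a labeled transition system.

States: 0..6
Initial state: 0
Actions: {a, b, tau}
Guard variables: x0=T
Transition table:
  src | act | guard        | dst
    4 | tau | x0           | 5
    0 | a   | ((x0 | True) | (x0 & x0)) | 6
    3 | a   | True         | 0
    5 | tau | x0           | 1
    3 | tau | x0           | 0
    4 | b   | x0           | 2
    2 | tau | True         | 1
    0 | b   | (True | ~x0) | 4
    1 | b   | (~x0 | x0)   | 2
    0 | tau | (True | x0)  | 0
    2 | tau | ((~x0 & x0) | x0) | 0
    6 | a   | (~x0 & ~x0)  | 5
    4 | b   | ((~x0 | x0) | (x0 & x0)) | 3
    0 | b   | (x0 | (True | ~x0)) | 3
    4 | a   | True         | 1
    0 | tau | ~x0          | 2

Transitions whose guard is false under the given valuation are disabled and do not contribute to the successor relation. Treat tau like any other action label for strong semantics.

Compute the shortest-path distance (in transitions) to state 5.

Answer: 2

Analysis:
Layered search for 5:
  depth 0: {0}
  depth 1: {3,4,6}
  depth 2: {1,2,5}
5 enters at depth 2; path b·tau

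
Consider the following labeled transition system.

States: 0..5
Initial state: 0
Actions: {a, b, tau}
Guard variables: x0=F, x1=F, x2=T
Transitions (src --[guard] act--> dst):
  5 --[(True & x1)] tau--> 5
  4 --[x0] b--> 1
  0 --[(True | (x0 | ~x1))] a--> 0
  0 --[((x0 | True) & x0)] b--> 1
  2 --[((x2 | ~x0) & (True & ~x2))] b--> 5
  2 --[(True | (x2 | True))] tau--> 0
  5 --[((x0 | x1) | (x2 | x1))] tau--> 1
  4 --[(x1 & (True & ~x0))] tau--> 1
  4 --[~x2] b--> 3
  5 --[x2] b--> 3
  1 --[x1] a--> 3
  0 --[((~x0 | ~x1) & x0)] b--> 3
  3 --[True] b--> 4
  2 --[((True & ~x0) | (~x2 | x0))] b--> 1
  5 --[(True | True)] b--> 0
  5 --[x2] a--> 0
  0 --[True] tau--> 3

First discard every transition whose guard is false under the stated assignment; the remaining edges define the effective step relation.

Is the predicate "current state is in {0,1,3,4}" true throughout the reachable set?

Inv-set: {0,1,3,4}
Reachable = {0,3,4}
  0: ok
  3: ok
  4: ok

Answer: INVARIANT HOLDS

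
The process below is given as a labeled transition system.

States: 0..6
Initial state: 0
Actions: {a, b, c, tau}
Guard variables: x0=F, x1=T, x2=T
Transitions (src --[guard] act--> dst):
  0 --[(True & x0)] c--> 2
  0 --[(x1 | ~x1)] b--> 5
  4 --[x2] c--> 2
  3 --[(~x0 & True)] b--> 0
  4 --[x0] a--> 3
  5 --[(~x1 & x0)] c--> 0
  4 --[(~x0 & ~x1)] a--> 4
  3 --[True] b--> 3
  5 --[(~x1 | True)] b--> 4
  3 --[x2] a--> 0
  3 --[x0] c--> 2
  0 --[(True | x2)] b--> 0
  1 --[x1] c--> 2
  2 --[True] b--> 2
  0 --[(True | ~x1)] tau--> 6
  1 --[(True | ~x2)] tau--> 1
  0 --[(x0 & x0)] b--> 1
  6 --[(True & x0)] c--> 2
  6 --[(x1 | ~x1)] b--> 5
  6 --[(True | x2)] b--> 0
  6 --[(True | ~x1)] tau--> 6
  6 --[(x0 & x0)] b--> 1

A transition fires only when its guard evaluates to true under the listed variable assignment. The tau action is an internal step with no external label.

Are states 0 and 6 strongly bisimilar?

Answer: BISIMILAR

Working:
Bisimulation quotient by refinement:
  round 0: {{0,1,2,3,4,5,6}}
  round 1: {{0,6},{1},{2,5},{3},{4}}
  round 2: {{0,6},{1},{2},{3},{4},{5}}
6 equivalence class(es) (converged in 3)
[0]={0,6}  [6]={0,6}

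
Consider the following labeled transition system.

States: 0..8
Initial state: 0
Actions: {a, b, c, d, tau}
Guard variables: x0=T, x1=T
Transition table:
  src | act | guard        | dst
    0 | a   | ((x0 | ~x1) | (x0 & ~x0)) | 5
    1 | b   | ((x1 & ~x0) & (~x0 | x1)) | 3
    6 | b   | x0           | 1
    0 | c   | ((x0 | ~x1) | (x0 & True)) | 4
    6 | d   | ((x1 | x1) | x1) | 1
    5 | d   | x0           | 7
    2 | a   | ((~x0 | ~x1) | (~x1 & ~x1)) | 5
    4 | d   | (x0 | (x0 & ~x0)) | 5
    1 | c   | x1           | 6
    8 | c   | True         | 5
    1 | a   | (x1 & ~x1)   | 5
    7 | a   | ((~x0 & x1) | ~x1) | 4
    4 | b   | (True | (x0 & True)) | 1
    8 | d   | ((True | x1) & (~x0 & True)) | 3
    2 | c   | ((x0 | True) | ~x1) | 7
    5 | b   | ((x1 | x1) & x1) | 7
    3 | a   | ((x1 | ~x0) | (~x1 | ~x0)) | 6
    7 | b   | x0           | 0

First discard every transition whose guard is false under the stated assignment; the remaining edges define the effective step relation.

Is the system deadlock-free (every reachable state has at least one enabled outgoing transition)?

R = {0,1,4,5,6,7}
  0: a→5  c→4  [2 exit(s)]
  1: c→6  [1 exit(s)]
  4: b→1  d→5  [2 exit(s)]
  5: b→7  d→7  [2 exit(s)]
  6: b→1  d→1  [2 exit(s)]
  7: b→0  [1 exit(s)]

Answer: DEADLOCK-FREE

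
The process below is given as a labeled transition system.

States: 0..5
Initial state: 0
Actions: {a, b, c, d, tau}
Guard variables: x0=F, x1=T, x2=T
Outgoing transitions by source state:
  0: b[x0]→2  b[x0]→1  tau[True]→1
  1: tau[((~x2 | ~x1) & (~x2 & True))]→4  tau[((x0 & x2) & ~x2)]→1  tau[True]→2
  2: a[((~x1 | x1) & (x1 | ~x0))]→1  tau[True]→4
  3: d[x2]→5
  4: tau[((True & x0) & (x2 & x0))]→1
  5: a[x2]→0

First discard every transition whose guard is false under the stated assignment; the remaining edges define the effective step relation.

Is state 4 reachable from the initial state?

Guard filter leaves 6 enabled edge(s).
depth 0: {0}
depth 1: {1}  total {0,1}
depth 2: {2}  total {0,1,2}
depth 3: {4}  total {0,1,2,4}
Reachable = {0,1,2,4}
trace reaching 4: tau·tau·tau

Answer: REACHABLE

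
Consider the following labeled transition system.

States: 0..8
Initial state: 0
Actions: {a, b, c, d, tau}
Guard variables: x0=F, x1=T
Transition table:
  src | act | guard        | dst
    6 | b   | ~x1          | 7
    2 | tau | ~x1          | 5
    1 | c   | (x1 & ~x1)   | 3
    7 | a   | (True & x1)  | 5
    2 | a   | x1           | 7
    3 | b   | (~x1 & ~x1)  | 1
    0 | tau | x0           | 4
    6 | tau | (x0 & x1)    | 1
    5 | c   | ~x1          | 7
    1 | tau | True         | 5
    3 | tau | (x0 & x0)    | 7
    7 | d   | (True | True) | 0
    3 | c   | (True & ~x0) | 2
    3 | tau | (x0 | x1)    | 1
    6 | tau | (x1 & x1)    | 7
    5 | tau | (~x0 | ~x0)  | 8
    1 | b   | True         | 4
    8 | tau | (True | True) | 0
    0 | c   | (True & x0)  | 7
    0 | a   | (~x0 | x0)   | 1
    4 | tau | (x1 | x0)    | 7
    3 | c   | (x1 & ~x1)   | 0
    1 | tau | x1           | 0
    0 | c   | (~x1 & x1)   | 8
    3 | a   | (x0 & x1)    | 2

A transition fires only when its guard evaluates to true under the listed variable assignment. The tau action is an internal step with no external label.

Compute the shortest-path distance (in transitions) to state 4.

Answer: 2

Working:
Breadth-first toward 4:
  Layer 0: {0}
  Layer 1: {1}
  Layer 2: {4,5}
4 enters at depth 2; path a·b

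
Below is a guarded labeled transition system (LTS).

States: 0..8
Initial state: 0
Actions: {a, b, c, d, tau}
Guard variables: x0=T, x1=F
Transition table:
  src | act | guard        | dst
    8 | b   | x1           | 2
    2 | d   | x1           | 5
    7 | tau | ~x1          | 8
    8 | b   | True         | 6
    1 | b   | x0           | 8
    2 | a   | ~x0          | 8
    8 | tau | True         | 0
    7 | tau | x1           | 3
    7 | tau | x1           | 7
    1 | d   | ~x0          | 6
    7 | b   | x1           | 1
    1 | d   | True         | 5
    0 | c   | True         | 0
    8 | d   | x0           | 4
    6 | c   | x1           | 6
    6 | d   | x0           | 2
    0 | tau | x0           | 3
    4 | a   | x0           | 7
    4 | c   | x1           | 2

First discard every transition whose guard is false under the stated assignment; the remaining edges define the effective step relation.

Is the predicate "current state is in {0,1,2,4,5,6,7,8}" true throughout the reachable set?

Safe = {0,1,2,4,5,6,7,8}
Reach set: {0,3}
  0: ✓
  3: outside
counterexample path to 3: tau

Answer: INVARIANT VIOLATED at state 3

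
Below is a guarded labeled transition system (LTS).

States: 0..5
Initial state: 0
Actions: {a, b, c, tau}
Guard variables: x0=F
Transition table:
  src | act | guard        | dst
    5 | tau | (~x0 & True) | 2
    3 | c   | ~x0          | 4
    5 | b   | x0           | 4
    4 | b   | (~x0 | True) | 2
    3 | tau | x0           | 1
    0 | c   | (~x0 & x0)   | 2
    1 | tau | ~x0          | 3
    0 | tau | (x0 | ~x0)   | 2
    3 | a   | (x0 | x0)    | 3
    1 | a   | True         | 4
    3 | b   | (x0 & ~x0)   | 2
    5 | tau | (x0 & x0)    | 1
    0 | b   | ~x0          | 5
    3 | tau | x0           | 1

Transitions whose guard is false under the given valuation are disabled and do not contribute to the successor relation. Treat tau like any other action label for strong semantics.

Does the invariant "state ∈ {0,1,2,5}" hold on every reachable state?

Answer: INVARIANT HOLDS

Working:
Allowed set {0,1,2,5}
Reach set: {0,2,5}
  0: ✓
  2: ✓
  5: ✓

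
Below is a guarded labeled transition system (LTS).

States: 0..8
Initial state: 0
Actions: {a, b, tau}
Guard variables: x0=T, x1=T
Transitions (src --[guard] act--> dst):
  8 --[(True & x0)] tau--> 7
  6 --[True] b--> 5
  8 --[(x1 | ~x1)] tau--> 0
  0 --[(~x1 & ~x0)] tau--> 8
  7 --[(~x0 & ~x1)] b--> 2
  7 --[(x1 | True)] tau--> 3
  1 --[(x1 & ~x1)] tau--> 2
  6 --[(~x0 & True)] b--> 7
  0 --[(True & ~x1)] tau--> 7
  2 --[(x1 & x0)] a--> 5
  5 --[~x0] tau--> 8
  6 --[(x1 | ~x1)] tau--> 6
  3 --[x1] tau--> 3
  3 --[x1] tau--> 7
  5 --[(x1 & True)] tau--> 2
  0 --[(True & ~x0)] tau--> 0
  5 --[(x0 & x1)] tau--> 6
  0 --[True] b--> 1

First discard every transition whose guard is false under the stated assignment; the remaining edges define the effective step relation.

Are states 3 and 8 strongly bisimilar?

Refine partition for ~:
  π0 = {{0,1,2,3,4,5,6,7,8}}
  π1 = {{0},{1,4},{2},{3,5,7,8},{6}}
  π2 = {{0},{1,4},{2},{3,7},{5},{6},{8}}
Fixed point at round 3; 7 class(es).
class of 3: {3,7}; class of 8: {8}

Answer: NOT BISIMILAR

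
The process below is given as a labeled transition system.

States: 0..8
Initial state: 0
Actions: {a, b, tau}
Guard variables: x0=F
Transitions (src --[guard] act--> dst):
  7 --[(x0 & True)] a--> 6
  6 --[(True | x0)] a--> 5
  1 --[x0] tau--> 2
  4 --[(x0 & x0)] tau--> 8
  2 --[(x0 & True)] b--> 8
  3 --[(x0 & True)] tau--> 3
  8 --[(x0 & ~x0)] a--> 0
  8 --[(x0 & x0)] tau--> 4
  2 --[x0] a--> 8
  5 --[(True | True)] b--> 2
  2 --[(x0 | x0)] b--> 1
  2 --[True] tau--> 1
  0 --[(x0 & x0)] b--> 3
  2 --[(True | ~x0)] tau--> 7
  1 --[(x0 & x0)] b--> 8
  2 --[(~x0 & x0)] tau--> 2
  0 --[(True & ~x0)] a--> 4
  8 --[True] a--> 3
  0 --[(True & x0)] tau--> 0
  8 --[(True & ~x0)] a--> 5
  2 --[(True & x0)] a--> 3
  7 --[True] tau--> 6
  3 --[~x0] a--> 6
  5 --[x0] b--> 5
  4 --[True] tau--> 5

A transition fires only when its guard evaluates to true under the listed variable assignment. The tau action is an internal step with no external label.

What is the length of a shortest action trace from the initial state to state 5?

Answer: 2

Working:
Breadth-first toward 5:
  Layer 0: {0}
  Layer 1: {4}
  Layer 2: {5}
depth(5)=2, e.g. a·tau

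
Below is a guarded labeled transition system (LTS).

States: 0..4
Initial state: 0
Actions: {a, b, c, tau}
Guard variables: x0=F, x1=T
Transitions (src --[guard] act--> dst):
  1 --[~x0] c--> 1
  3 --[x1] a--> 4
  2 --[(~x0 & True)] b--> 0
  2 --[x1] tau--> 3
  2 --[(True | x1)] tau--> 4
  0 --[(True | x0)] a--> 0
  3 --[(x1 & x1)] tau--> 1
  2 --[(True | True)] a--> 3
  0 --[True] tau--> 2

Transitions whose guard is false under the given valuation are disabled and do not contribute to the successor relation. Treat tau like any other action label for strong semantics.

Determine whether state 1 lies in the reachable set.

9 transition(s) survive guard evaluation.
Layer 0: {0}
Layer 1: {2}  cumulative {0,2}
Layer 2: {3,4}  cumulative {0,2,3,4}
Layer 3: {1}  cumulative {0,1,2,3,4}
Reach set: {0,1,2,3,4}
witness 1: tau·tau·tau

Answer: REACHABLE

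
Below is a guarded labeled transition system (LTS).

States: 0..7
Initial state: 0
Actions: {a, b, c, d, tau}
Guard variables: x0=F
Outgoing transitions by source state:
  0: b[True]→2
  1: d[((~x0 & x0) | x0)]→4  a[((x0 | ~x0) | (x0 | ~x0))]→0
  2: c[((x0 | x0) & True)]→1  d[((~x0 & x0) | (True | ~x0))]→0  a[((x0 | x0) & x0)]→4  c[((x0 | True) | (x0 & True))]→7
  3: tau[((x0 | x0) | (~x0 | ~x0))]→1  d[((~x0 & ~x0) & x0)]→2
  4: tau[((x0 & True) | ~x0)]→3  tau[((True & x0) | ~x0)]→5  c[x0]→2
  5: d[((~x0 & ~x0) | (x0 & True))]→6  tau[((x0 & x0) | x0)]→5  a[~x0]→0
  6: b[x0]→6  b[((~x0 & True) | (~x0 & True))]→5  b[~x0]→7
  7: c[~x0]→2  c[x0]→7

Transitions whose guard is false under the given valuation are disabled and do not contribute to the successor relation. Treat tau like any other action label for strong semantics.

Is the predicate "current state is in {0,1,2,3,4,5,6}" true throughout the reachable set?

Safe = {0,1,2,3,4,5,6}
Reach set: {0,2,7}
  0: safe
  2: safe
  7: outside
witness against invariant: b·c → 7

Answer: INVARIANT VIOLATED at state 7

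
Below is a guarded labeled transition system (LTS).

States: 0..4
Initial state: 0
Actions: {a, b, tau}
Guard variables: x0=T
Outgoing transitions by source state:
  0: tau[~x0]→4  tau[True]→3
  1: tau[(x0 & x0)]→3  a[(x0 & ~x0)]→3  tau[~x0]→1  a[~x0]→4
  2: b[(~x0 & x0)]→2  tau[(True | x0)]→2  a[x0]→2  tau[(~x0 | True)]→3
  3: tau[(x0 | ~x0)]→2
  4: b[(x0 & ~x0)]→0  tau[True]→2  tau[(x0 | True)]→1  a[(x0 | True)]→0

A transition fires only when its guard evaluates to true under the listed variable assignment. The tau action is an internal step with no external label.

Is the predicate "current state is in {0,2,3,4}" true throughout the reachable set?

Inv-set: {0,2,3,4}
Reach set: {0,2,3}
  0: ✓
  2: ✓
  3: ✓

Answer: INVARIANT HOLDS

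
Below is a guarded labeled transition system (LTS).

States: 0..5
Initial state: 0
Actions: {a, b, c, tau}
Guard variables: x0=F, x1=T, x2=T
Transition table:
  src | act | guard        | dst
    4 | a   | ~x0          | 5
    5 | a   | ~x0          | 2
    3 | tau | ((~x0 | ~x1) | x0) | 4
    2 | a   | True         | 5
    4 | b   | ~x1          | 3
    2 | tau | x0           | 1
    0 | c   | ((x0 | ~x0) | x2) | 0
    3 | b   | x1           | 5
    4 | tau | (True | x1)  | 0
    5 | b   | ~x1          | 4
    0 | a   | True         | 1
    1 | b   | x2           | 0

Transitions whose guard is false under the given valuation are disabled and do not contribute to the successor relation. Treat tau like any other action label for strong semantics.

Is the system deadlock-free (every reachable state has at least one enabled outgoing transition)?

Answer: DEADLOCK-FREE

Trace:
Reachable = {0,1}
  0: a→1  c→0  [deg 2]
  1: b→0  [deg 1]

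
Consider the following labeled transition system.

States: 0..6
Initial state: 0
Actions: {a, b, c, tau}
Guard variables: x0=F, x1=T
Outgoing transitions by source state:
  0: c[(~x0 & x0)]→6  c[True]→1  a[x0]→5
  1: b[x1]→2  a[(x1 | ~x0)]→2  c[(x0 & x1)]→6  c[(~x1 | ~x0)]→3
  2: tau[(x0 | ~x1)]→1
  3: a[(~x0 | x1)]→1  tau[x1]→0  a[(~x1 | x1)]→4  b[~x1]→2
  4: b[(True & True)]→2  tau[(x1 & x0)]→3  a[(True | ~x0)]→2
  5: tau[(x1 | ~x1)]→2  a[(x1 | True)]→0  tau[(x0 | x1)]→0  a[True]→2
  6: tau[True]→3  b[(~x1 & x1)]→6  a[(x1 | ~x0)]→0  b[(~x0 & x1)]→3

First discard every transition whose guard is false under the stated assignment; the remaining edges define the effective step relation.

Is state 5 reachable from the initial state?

Guard filter leaves 16 enabled edge(s).
depth 0: {0}
depth 1: {1}  cumulative {0,1}
depth 2: {2,3}  cumulative {0,1,2,3}
depth 3: {4}  cumulative {0,1,2,3,4}
Reach set: {0,1,2,3,4}

Answer: UNREACHABLE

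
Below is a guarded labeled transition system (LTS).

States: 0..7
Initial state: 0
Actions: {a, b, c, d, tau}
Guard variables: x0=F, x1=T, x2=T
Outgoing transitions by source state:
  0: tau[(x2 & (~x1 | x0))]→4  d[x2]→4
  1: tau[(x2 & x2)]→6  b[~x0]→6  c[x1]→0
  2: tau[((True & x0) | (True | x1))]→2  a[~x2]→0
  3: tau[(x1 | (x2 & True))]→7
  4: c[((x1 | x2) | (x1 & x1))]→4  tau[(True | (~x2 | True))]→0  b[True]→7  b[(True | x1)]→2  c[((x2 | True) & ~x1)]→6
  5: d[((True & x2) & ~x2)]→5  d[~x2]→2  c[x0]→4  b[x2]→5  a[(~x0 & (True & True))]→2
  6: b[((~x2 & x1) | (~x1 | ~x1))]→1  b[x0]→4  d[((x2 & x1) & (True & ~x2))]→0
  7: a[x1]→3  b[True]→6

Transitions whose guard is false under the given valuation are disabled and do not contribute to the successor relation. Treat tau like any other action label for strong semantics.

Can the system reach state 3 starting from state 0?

Guard filter leaves 14 enabled edge(s).
Layer 0: {0}
Layer 1: {4}  cumulative {0,4}
Layer 2: {2,7}  cumulative {0,2,4,7}
Layer 3: {3,6}  cumulative {0,2,3,4,6,7}
R = {0,2,3,4,6,7}
Path to 3: d·b·a

Answer: REACHABLE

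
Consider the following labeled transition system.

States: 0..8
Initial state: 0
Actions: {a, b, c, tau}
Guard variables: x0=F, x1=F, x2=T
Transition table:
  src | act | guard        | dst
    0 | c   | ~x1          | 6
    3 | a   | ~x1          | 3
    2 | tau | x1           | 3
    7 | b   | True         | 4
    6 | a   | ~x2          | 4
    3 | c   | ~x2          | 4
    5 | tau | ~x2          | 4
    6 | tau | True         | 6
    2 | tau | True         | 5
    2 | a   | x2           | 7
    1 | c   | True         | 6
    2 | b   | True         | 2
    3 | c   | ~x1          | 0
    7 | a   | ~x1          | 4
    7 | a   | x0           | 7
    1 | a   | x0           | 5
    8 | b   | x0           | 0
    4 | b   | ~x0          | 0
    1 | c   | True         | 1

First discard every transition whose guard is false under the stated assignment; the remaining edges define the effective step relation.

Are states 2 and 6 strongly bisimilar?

Refine partition for ~:
  round 0: {{0,1,2,3,4,5,6,7,8}}
  round 1: {{0,1},{2},{3},{4},{5,8},{6},{7}}
  round 2: {{0},{1},{2},{3},{4},{5,8},{6},{7}}
8 equivalence class(es) (converged in 3)
[2]={2}  [6]={6}

Answer: NOT BISIMILAR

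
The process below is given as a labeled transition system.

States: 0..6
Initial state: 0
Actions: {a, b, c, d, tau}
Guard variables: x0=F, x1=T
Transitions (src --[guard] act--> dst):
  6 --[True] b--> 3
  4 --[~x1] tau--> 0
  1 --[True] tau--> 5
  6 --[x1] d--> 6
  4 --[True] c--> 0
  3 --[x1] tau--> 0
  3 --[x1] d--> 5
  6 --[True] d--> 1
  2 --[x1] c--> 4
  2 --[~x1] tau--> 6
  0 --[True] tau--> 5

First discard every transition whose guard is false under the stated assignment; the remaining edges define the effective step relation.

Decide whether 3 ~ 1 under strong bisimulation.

Answer: NOT BISIMILAR

Trace:
Bisimulation quotient by refinement:
  P[0] = {{0,1,2,3,4,5,6}}
  P[1] = {{0,1},{2,4},{3},{5},{6}}
  P[2] = {{0,1},{2},{3},{4},{5},{6}}
stable after 3 split(s): 6 block(s)
3∈{3}, 1∈{0,1}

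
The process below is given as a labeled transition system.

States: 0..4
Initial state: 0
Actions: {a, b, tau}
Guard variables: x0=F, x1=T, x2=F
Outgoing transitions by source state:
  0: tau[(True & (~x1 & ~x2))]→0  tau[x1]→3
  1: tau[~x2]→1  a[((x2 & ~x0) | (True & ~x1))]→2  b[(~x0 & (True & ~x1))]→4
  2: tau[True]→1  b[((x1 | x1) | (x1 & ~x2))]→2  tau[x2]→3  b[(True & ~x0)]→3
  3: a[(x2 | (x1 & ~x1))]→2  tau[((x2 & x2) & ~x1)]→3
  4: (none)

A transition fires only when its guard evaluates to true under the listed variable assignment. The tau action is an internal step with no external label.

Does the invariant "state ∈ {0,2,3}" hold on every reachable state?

Answer: INVARIANT HOLDS

Analysis:
Safe = {0,2,3}
R = {0,3}
  0: safe
  3: safe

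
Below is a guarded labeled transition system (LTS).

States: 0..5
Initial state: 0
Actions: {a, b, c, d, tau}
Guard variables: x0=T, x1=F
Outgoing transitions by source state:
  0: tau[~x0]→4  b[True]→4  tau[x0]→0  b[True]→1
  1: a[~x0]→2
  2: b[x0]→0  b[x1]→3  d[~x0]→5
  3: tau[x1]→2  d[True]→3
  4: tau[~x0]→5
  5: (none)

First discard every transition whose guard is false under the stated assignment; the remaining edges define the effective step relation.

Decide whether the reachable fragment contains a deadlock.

Reachable = {0,1,4}
  0: b→1  b→4  tau→0  [deg 3]
  1: ∅  [deadlock]
  4: ∅  [deadlock]
witness 1: b

Answer: DEADLOCK at state 1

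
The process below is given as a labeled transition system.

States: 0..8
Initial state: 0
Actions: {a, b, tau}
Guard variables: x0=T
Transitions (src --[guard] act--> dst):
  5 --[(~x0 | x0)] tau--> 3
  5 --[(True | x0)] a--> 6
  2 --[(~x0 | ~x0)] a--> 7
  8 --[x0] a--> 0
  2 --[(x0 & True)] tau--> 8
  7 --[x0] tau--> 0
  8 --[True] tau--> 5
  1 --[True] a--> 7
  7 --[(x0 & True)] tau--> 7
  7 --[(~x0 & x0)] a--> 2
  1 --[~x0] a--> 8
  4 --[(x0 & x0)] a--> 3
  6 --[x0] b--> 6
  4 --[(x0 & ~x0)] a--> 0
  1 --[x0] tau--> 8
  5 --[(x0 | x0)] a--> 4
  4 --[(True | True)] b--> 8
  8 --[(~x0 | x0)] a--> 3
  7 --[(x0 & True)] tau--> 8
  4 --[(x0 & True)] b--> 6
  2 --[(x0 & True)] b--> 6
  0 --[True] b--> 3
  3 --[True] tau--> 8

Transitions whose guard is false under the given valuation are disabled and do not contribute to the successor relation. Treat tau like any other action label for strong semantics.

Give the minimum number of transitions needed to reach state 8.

Answer: 2

Trace:
BFS to 8:
  L0 = {0}
  L1 = {3}
  L2 = {8}
first hit 8 at d=2 via b·tau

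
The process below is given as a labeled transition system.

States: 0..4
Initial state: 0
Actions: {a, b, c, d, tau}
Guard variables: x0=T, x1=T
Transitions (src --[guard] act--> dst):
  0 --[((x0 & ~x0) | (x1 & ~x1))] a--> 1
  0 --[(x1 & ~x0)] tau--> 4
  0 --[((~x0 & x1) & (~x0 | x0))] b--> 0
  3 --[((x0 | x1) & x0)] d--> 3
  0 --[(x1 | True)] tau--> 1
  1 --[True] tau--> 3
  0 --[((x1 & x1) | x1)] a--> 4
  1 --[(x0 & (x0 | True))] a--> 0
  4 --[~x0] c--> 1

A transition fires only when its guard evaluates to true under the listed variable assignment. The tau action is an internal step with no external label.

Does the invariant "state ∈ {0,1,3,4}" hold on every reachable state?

Answer: INVARIANT HOLDS

Working:
Allowed set {0,1,3,4}
R = {0,1,3,4}
  0: ok
  1: ok
  3: ok
  4: ok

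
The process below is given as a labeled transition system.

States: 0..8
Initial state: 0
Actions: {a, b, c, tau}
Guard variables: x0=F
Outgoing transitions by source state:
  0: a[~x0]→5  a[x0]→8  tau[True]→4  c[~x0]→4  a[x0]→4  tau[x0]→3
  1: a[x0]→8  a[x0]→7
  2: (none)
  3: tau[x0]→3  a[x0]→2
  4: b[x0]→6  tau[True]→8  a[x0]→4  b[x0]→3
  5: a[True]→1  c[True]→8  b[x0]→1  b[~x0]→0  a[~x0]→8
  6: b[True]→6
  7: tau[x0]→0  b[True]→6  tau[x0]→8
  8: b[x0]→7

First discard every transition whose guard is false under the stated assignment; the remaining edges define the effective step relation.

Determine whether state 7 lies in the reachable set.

After dropping false guards: 10 live edges.
Layer 0: {0}
Layer 1: {4,5}  cumulative {0,4,5}
Layer 2: {1,8}  cumulative {0,1,4,5,8}
Reach set: {0,1,4,5,8}

Answer: UNREACHABLE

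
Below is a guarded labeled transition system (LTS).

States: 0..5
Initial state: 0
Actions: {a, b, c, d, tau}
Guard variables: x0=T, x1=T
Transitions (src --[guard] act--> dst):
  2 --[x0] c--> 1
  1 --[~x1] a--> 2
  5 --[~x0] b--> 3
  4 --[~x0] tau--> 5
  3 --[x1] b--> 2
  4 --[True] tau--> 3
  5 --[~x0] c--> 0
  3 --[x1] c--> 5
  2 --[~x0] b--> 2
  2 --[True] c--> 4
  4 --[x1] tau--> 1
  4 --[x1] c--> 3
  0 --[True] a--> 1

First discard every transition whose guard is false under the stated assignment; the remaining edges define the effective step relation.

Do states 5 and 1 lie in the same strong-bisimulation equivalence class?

Answer: BISIMILAR

Analysis:
Refine partition for ~:
  round 0: {{0,1,2,3,4,5}}
  round 1: {{0},{1,5},{2},{3},{4}}
stable after 2 split(s): 5 block(s)
[5]={1,5}  [1]={1,5}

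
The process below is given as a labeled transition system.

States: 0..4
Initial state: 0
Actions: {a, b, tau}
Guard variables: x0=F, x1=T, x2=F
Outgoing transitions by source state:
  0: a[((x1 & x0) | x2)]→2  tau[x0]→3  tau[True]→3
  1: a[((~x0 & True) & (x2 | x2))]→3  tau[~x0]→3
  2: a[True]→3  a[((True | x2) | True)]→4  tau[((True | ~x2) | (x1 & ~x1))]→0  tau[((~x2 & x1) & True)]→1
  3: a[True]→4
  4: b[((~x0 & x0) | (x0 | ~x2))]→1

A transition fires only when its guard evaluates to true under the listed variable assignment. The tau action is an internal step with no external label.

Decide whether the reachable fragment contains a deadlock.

Reachable = {0,1,3,4}
  0: tau→3  [deg 1]
  1: tau→3  [deg 1]
  3: a→4  [deg 1]
  4: b→1  [deg 1]

Answer: DEADLOCK-FREE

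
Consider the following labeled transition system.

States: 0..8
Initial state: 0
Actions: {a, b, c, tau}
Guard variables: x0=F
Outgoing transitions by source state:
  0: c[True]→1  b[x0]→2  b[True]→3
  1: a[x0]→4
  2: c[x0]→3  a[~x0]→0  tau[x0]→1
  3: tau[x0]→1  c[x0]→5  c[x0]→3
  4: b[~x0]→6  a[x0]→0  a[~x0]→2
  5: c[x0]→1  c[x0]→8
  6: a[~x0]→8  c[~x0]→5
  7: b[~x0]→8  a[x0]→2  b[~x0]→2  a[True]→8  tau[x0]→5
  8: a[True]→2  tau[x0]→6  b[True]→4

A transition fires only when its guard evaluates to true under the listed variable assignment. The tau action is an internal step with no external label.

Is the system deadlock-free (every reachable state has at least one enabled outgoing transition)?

Answer: DEADLOCK at state 1

Trace:
R = {0,1,3}
  0: b→3  c→1  [2 out]
  1: ∅  [STUCK]
  3: ∅  [STUCK]
witness 1: c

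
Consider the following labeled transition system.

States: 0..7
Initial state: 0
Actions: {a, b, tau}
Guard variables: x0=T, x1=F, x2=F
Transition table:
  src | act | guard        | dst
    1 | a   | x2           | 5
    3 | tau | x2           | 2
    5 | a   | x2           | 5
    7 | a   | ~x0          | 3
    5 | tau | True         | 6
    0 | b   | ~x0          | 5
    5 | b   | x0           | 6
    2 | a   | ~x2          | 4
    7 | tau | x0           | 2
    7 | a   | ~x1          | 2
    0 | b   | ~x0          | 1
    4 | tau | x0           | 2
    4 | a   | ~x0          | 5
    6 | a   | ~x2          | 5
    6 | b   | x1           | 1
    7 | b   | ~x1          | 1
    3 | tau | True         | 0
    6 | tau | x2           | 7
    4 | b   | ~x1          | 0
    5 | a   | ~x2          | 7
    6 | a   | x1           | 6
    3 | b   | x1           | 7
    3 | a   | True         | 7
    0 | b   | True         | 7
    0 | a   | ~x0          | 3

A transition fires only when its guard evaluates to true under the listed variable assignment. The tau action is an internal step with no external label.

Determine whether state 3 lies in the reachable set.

13 transition(s) survive guard evaluation.
depth 0: {0}
depth 1: {7}  total {0,7}
depth 2: {1,2}  total {0,1,2,7}
depth 3: {4}  total {0,1,2,4,7}
Reachable = {0,1,2,4,7}

Answer: UNREACHABLE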